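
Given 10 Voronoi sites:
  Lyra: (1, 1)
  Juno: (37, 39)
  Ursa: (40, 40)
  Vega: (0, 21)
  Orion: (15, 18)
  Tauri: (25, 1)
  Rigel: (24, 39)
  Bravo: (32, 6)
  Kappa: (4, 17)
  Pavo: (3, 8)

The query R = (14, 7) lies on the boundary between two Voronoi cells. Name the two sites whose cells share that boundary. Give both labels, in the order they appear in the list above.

Orion and Pavo

Squared distances from R to each site:
d²(R, Lyra) = (14−1)² + (7−1)² = 169 + 36 = 205
d²(R, Juno) = (14−37)² + (7−39)² = 529 + 1024 = 1553
d²(R, Ursa) = (14−40)² + (7−40)² = 676 + 1089 = 1765
d²(R, Vega) = (14−0)² + (7−21)² = 196 + 196 = 392
d²(R, Orion) = (14−15)² + (7−18)² = 1 + 121 = 122
d²(R, Tauri) = (14−25)² + (7−1)² = 121 + 36 = 157
d²(R, Rigel) = (14−24)² + (7−39)² = 100 + 1024 = 1124
d²(R, Bravo) = (14−32)² + (7−6)² = 324 + 1 = 325
d²(R, Kappa) = (14−4)² + (7−17)² = 100 + 100 = 200
d²(R, Pavo) = (14−3)² + (7−8)² = 121 + 1 = 122
R is equidistant from Orion and Pavo (both at squared distance 122), and every other site is strictly farther — so R lies on the Orion–Pavo Voronoi edge.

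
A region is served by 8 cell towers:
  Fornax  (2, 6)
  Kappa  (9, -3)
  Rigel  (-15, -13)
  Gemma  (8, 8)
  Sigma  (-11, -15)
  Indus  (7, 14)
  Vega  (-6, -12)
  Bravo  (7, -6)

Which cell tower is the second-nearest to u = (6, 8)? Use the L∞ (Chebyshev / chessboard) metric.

d(u, Fornax) = max(4, 2) = 4
d(u, Kappa) = max(3, 11) = 11
d(u, Rigel) = max(21, 21) = 21
d(u, Gemma) = max(2, 0) = 2
d(u, Sigma) = max(17, 23) = 23
d(u, Indus) = max(1, 6) = 6
d(u, Vega) = max(12, 20) = 20
d(u, Bravo) = max(1, 14) = 14
Sorted ascending: Gemma, Fornax, Indus, … — the second-nearest is Fornax.

Fornax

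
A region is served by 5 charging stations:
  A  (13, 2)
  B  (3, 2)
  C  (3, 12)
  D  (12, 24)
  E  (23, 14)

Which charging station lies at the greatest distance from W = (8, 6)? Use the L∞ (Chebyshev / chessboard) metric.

d(W,A) = max(5, 4) = 5
d(W,B) = max(5, 4) = 5
d(W,C) = max(5, 6) = 6
d(W,D) = max(4, 18) = 18
d(W,E) = max(15, 8) = 15
The largest is to D.

D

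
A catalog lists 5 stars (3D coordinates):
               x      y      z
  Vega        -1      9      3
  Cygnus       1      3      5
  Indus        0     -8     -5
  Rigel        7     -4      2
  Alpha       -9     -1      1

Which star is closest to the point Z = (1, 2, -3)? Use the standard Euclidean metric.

Cygnus

Since √ is increasing, it suffices to compare squared distances:
d²(Z, Vega) = 4 + 49 + 36 = 89
d²(Z, Cygnus) = 0 + 1 + 64 = 65
d²(Z, Indus) = 1 + 100 + 4 = 105
d²(Z, Rigel) = 36 + 36 + 25 = 97
d²(Z, Alpha) = 100 + 9 + 16 = 125
Cygnus is nearest.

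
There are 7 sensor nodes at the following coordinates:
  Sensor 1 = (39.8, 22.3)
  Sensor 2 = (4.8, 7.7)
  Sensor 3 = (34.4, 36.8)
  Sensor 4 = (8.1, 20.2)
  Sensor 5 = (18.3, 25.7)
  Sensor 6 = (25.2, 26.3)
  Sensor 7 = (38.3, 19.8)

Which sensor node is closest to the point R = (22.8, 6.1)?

Compare squared distances (the ordering matches that of the actual distances):
d²(R, Sensor 1) = (22.8−39.8)² + (6.1−22.3)² = 289 + 262.44 = 551.44
d²(R, Sensor 2) = (22.8−4.8)² + (6.1−7.7)² = 324 + 2.56 = 326.56
d²(R, Sensor 3) = (22.8−34.4)² + (6.1−36.8)² = 134.56 + 942.49 = 1077.05
d²(R, Sensor 4) = (22.8−8.1)² + (6.1−20.2)² = 216.09 + 198.81 = 414.9
d²(R, Sensor 5) = (22.8−18.3)² + (6.1−25.7)² = 20.25 + 384.16 = 404.41
d²(R, Sensor 6) = (22.8−25.2)² + (6.1−26.3)² = 5.76 + 408.04 = 413.8
d²(R, Sensor 7) = (22.8−38.3)² + (6.1−19.8)² = 240.25 + 187.69 = 427.94
The smallest is to Sensor 2, so R lies in the Voronoi region of Sensor 2.

Sensor 2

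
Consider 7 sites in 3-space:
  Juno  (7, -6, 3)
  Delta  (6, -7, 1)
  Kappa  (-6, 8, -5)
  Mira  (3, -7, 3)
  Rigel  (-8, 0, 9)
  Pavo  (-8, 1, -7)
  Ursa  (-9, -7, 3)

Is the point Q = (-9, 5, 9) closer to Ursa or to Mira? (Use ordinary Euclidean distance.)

Compare squared distances:
d²(Q, Ursa) = (-9−(-9))² + (5−(-7))² + (9−3)² = 0 + 144 + 36 = 180
d²(Q, Mira) = (-9−3)² + (5−(-7))² + (9−3)² = 144 + 144 + 36 = 324
180 < 324, so Ursa is closer.

Ursa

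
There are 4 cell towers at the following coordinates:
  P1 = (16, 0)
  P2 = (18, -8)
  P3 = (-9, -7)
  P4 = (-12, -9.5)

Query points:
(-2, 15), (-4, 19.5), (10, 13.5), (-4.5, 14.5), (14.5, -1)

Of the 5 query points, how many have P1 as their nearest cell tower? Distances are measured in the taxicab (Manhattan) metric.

2

(-2, 15) — d to each: P1:33, P2:43, P3:29, P4:34.5 → nearest is P3
(-4, 19.5) — d to each: P1:39.5, P2:49.5, P3:31.5, P4:37 → nearest is P3
(10, 13.5) — d to each: P1:19.5, P2:29.5, P3:39.5, P4:45 → nearest is P1
(-4.5, 14.5) — d to each: P1:35, P2:45, P3:26, P4:31.5 → nearest is P3
(14.5, -1) — d to each: P1:2.5, P2:10.5, P3:29.5, P4:35 → nearest is P1
2 of the 5 points have P1 as nearest.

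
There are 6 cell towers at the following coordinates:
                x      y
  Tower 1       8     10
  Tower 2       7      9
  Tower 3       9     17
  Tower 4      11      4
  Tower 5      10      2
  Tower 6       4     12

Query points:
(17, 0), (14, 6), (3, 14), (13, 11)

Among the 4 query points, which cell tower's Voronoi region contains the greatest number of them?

(17, 0) — d² to each: Tower 1:181, Tower 2:181, Tower 3:353, Tower 4:52, Tower 5:53, Tower 6:313 → nearest is Tower 4
(14, 6) — d² to each: Tower 1:52, Tower 2:58, Tower 3:146, Tower 4:13, Tower 5:32, Tower 6:136 → nearest is Tower 4
(3, 14) — d² to each: Tower 1:41, Tower 2:41, Tower 3:45, Tower 4:164, Tower 5:193, Tower 6:5 → nearest is Tower 6
(13, 11) — d² to each: Tower 1:26, Tower 2:40, Tower 3:52, Tower 4:53, Tower 5:90, Tower 6:82 → nearest is Tower 1
Tally — Tower 1:1, Tower 4:2, Tower 6:1. Tower 4 captures the most (2).

Tower 4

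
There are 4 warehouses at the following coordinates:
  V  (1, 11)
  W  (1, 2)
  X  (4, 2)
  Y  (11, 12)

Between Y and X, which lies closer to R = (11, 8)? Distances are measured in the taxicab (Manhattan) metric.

d(R,Y) = |11−11| + |8−12| = 0 + 4 = 4
d(R,X) = |11−4| + |8−2| = 7 + 6 = 13
4 < 13, so Y is closer.

Y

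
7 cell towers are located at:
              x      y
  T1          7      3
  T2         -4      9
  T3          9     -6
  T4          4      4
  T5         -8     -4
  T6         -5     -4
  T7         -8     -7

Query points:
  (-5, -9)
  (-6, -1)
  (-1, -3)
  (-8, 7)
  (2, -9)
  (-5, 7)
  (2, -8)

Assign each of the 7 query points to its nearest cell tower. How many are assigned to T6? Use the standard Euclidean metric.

(-5, -9) — d² to each: T1:288, T2:325, T3:205, T4:250, T5:34, T6:25, T7:13 → nearest is T7
(-6, -1) — d² to each: T1:185, T2:104, T3:250, T4:125, T5:13, T6:10, T7:40 → nearest is T6
(-1, -3) — d² to each: T1:100, T2:153, T3:109, T4:74, T5:50, T6:17, T7:65 → nearest is T6
(-8, 7) — d² to each: T1:241, T2:20, T3:458, T4:153, T5:121, T6:130, T7:196 → nearest is T2
(2, -9) — d² to each: T1:169, T2:360, T3:58, T4:173, T5:125, T6:74, T7:104 → nearest is T3
(-5, 7) — d² to each: T1:160, T2:5, T3:365, T4:90, T5:130, T6:121, T7:205 → nearest is T2
(2, -8) — d² to each: T1:146, T2:325, T3:53, T4:148, T5:116, T6:65, T7:101 → nearest is T3
2 of the 7 points have T6 as nearest.

2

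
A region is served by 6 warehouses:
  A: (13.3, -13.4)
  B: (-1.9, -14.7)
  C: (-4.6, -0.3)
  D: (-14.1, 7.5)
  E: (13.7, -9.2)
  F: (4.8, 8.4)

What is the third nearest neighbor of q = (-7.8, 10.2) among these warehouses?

Since √ is increasing, it suffices to compare squared distances:
|qA|² = (-7.8−13.3)² + (10.2−(-13.4))² = 445.21 + 556.96 = 1002.17
|qB|² = (-7.8−(-1.9))² + (10.2−(-14.7))² = 34.81 + 620.01 = 654.82
|qC|² = (-7.8−(-4.6))² + (10.2−(-0.3))² = 10.24 + 110.25 = 120.49
|qD|² = (-7.8−(-14.1))² + (10.2−7.5)² = 39.69 + 7.29 = 46.98
|qE|² = (-7.8−13.7)² + (10.2−(-9.2))² = 462.25 + 376.36 = 838.61
|qF|² = (-7.8−4.8)² + (10.2−8.4)² = 158.76 + 3.24 = 162
Sorted ascending: D, C, F, B, … — the third-nearest is F.

F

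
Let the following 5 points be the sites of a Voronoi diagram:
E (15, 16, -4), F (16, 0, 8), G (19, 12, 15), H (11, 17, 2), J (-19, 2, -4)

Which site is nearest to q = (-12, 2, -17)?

J

Since √ is increasing, it suffices to compare squared distances:
|qE|² = (-12−15)² + (2−16)² + (-17−(-4))² = 729 + 196 + 169 = 1094
|qF|² = (-12−16)² + (2−0)² + (-17−8)² = 784 + 4 + 625 = 1413
|qG|² = (-12−19)² + (2−12)² + (-17−15)² = 961 + 100 + 1024 = 2085
|qH|² = (-12−11)² + (2−17)² + (-17−2)² = 529 + 225 + 361 = 1115
|qJ|² = (-12−(-19))² + (2−2)² + (-17−(-4))² = 49 + 0 + 169 = 218
Minimum is at J.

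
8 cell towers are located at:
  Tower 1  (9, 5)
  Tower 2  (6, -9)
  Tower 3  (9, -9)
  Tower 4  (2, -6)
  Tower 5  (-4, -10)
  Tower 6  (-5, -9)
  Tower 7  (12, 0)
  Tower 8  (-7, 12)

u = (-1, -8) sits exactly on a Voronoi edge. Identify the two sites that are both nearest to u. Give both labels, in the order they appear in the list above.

Squared distances from u to each site:
d²(u, Tower 1) = 100 + 169 = 269
d²(u, Tower 2) = 49 + 1 = 50
d²(u, Tower 3) = 100 + 1 = 101
d²(u, Tower 4) = 9 + 4 = 13
d²(u, Tower 5) = 9 + 4 = 13
d²(u, Tower 6) = 16 + 1 = 17
d²(u, Tower 7) = 169 + 64 = 233
d²(u, Tower 8) = 36 + 400 = 436
u is equidistant from Tower 4 and Tower 5 (both at squared distance 13), and every other site is strictly farther — so u lies on the Tower 4–Tower 5 Voronoi edge.

Tower 4 and Tower 5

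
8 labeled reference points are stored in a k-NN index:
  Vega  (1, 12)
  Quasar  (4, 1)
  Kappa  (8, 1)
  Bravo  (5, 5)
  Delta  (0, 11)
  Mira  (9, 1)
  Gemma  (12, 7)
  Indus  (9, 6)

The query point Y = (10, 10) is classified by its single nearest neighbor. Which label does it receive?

Gemma

Compare squared distances (the ordering matches that of the actual distances):
d²(Y, Vega) = (10−1)² + (10−12)² = 81 + 4 = 85
d²(Y, Quasar) = (10−4)² + (10−1)² = 36 + 81 = 117
d²(Y, Kappa) = (10−8)² + (10−1)² = 4 + 81 = 85
d²(Y, Bravo) = (10−5)² + (10−5)² = 25 + 25 = 50
d²(Y, Delta) = (10−0)² + (10−11)² = 100 + 1 = 101
d²(Y, Mira) = (10−9)² + (10−1)² = 1 + 81 = 82
d²(Y, Gemma) = (10−12)² + (10−7)² = 4 + 9 = 13
d²(Y, Indus) = (10−9)² + (10−6)² = 1 + 16 = 17
Minimum is at Gemma.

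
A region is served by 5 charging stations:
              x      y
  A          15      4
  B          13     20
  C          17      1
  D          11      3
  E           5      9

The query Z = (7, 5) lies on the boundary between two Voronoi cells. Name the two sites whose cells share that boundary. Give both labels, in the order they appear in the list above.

Squared distances from Z to each site:
|ZA|² = 64 + 1 = 65
|ZB|² = 36 + 225 = 261
|ZC|² = 100 + 16 = 116
|ZD|² = 16 + 4 = 20
|ZE|² = 4 + 16 = 20
Z is equidistant from D and E (both at squared distance 20), and every other site is strictly farther — so Z lies on the D–E Voronoi edge.

D and E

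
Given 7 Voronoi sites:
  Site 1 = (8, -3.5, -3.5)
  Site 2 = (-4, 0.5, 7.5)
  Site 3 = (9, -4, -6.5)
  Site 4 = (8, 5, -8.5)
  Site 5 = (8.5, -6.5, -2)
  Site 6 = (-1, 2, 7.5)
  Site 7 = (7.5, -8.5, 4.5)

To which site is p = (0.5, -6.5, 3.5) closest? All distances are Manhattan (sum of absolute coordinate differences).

d(p, Site 1) = |0.5−8| + |-6.5−(-3.5)| + |3.5−(-3.5)| = 7.5 + 3 + 7 = 17.5
d(p, Site 2) = |0.5−(-4)| + |-6.5−0.5| + |3.5−7.5| = 4.5 + 7 + 4 = 15.5
d(p, Site 3) = |0.5−9| + |-6.5−(-4)| + |3.5−(-6.5)| = 8.5 + 2.5 + 10 = 21
d(p, Site 4) = |0.5−8| + |-6.5−5| + |3.5−(-8.5)| = 7.5 + 11.5 + 12 = 31
d(p, Site 5) = |0.5−8.5| + |-6.5−(-6.5)| + |3.5−(-2)| = 8 + 0 + 5.5 = 13.5
d(p, Site 6) = |0.5−(-1)| + |-6.5−2| + |3.5−7.5| = 1.5 + 8.5 + 4 = 14
d(p, Site 7) = |0.5−7.5| + |-6.5−(-8.5)| + |3.5−4.5| = 7 + 2 + 1 = 10
The smallest is to Site 7, so p lies in the Voronoi region of Site 7.

Site 7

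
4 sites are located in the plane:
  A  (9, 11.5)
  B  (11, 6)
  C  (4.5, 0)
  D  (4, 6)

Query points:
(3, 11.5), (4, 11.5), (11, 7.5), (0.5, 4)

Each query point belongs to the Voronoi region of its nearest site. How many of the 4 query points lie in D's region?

(3, 11.5) — d² to each: A:36, B:94.25, C:134.5, D:31.25 → nearest is D
(4, 11.5) — d² to each: A:25, B:79.25, C:132.5, D:30.25 → nearest is A
(11, 7.5) — d² to each: A:20, B:2.25, C:98.5, D:51.25 → nearest is B
(0.5, 4) — d² to each: A:128.5, B:114.25, C:32, D:16.25 → nearest is D
2 of the 4 points have D as nearest.

2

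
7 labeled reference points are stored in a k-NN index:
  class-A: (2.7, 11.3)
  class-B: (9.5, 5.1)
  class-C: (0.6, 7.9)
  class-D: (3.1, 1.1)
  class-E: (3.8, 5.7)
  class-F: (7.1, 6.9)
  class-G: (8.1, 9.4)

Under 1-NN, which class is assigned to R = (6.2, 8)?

Squared Euclidean distances:
d²(R, class-A) = 12.25 + 10.89 = 23.14
d²(R, class-B) = 10.89 + 8.41 = 19.3
d²(R, class-C) = 31.36 + 0.01 = 31.37
d²(R, class-D) = 9.61 + 47.61 = 57.22
d²(R, class-E) = 5.76 + 5.29 = 11.05
d²(R, class-F) = 0.81 + 1.21 = 2.02
d²(R, class-G) = 3.61 + 1.96 = 5.57
The smallest is to class-F, so R lies in the Voronoi region of class-F.

class-F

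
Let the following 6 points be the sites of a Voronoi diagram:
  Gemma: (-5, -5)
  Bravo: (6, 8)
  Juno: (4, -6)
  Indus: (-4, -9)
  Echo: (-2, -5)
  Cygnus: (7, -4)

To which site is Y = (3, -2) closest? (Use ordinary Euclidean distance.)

Squared Euclidean distances:
d²(Y, Gemma) = (3−(-5))² + (-2−(-5))² = 64 + 9 = 73
d²(Y, Bravo) = (3−6)² + (-2−8)² = 9 + 100 = 109
d²(Y, Juno) = (3−4)² + (-2−(-6))² = 1 + 16 = 17
d²(Y, Indus) = (3−(-4))² + (-2−(-9))² = 49 + 49 = 98
d²(Y, Echo) = (3−(-2))² + (-2−(-5))² = 25 + 9 = 34
d²(Y, Cygnus) = (3−7)² + (-2−(-4))² = 16 + 4 = 20
The smallest is to Juno, so Y lies in the Voronoi region of Juno.

Juno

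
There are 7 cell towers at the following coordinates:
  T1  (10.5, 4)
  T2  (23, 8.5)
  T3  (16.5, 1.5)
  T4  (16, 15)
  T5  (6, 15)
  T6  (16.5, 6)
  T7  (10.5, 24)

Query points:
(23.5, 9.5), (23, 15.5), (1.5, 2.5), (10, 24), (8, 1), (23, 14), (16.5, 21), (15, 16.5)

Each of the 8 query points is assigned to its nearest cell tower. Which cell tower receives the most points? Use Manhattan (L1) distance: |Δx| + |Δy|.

(23.5, 9.5) — d to each: T1:18.5, T2:1.5, T3:15, T4:13, T5:23, T6:10.5, T7:27.5 → nearest is T2
(23, 15.5) — d to each: T1:24, T2:7, T3:20.5, T4:7.5, T5:17.5, T6:16, T7:21 → nearest is T2
(1.5, 2.5) — d to each: T1:10.5, T2:27.5, T3:16, T4:27, T5:17, T6:18.5, T7:30.5 → nearest is T1
(10, 24) — d to each: T1:20.5, T2:28.5, T3:29, T4:15, T5:13, T6:24.5, T7:0.5 → nearest is T7
(8, 1) — d to each: T1:5.5, T2:22.5, T3:9, T4:22, T5:16, T6:13.5, T7:25.5 → nearest is T1
(23, 14) — d to each: T1:22.5, T2:5.5, T3:19, T4:8, T5:18, T6:14.5, T7:22.5 → nearest is T2
(16.5, 21) — d to each: T1:23, T2:19, T3:19.5, T4:6.5, T5:16.5, T6:15, T7:9 → nearest is T4
(15, 16.5) — d to each: T1:17, T2:16, T3:16.5, T4:2.5, T5:10.5, T6:12, T7:12 → nearest is T4
Tally — T1:2, T2:3, T4:2, T7:1. T2 captures the most (3).

T2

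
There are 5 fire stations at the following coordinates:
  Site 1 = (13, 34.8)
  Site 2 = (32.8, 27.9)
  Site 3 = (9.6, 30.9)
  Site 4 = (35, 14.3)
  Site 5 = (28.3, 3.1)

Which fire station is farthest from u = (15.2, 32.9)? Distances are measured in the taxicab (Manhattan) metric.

Site 5

d(u, Site 1) = |15.2−13| + |32.9−34.8| = 2.2 + 1.9 = 4.1
d(u, Site 2) = |15.2−32.8| + |32.9−27.9| = 17.6 + 5 = 22.6
d(u, Site 3) = |15.2−9.6| + |32.9−30.9| = 5.6 + 2 = 7.6
d(u, Site 4) = |15.2−35| + |32.9−14.3| = 19.8 + 18.6 = 38.4
d(u, Site 5) = |15.2−28.3| + |32.9−3.1| = 13.1 + 29.8 = 42.9
The largest is to Site 5.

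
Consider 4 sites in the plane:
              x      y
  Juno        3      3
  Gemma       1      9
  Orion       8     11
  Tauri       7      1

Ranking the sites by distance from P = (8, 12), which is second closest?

Since √ is increasing, it suffices to compare squared distances:
d²(P, Juno) = (8−3)² + (12−3)² = 25 + 81 = 106
d²(P, Gemma) = (8−1)² + (12−9)² = 49 + 9 = 58
d²(P, Orion) = (8−8)² + (12−11)² = 0 + 1 = 1
d²(P, Tauri) = (8−7)² + (12−1)² = 1 + 121 = 122
Sorted ascending: Orion, Gemma, Juno, … — the second-nearest is Gemma.

Gemma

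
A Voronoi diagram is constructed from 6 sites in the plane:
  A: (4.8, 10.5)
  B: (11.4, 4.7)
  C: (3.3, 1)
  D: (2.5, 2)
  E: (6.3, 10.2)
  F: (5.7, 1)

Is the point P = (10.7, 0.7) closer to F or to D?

F

Compare squared distances:
|PF|² = (10.7−5.7)² + (0.7−1)² = 25 + 0.09 = 25.09
|PD|² = (10.7−2.5)² + (0.7−2)² = 67.24 + 1.69 = 68.93
25.09 < 68.93, so F is closer.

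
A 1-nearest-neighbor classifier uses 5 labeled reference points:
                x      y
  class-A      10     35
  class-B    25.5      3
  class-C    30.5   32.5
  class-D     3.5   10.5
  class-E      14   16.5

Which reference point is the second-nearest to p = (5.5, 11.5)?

Squared Euclidean distances:
d²(p, class-A) = (5.5−10)² + (11.5−35)² = 20.25 + 552.25 = 572.5
d²(p, class-B) = (5.5−25.5)² + (11.5−3)² = 400 + 72.25 = 472.25
d²(p, class-C) = (5.5−30.5)² + (11.5−32.5)² = 625 + 441 = 1066
d²(p, class-D) = (5.5−3.5)² + (11.5−10.5)² = 4 + 1 = 5
d²(p, class-E) = (5.5−14)² + (11.5−16.5)² = 72.25 + 25 = 97.25
Sorted ascending: class-D, class-E, class-B, … — the second-nearest is class-E.

class-E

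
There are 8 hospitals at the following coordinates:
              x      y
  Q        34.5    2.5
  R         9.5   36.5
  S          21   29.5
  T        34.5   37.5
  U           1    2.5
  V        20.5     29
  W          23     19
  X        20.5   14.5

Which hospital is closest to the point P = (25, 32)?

S

Compare squared distances (the ordering matches that of the actual distances):
|PQ|² = (25−34.5)² + (32−2.5)² = 90.25 + 870.25 = 960.5
|PR|² = (25−9.5)² + (32−36.5)² = 240.25 + 20.25 = 260.5
|PS|² = (25−21)² + (32−29.5)² = 16 + 6.25 = 22.25
|PT|² = (25−34.5)² + (32−37.5)² = 90.25 + 30.25 = 120.5
|PU|² = (25−1)² + (32−2.5)² = 576 + 870.25 = 1446.25
|PV|² = (25−20.5)² + (32−29)² = 20.25 + 9 = 29.25
|PW|² = (25−23)² + (32−19)² = 4 + 169 = 173
|PX|² = (25−20.5)² + (32−14.5)² = 20.25 + 306.25 = 326.5
S is nearest.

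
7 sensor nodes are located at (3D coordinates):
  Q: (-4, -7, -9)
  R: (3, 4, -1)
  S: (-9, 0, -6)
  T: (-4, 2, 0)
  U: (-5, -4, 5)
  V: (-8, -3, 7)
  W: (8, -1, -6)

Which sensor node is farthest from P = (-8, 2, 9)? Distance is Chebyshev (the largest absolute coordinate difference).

Q

d(P,Q) = max(4, 9, 18) = 18
d(P,R) = max(11, 2, 10) = 11
d(P,S) = max(1, 2, 15) = 15
d(P,T) = max(4, 0, 9) = 9
d(P,U) = max(3, 6, 4) = 6
d(P,V) = max(0, 5, 2) = 5
d(P,W) = max(16, 3, 15) = 16
The largest is to Q.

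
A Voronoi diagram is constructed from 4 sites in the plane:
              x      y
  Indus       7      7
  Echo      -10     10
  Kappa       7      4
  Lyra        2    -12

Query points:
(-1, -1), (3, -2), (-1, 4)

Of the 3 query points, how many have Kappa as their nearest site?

3

(-1, -1) — d² to each: Indus:128, Echo:202, Kappa:89, Lyra:130 → nearest is Kappa
(3, -2) — d² to each: Indus:97, Echo:313, Kappa:52, Lyra:101 → nearest is Kappa
(-1, 4) — d² to each: Indus:73, Echo:117, Kappa:64, Lyra:265 → nearest is Kappa
3 of the 3 points have Kappa as nearest.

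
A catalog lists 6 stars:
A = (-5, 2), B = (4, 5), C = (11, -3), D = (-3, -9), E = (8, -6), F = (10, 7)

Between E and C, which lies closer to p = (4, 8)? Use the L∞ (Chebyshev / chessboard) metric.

C

d(p,E) = max(4, 14) = 14
d(p,C) = max(7, 11) = 11
14 > 11, so C is closer.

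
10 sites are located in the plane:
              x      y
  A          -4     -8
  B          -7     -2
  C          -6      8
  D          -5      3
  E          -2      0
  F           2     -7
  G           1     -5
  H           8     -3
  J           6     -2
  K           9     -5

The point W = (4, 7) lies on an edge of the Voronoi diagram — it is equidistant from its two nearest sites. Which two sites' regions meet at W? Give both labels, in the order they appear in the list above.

E and J

Squared distances from W to each site:
|WA|² = 64 + 225 = 289
|WB|² = 121 + 81 = 202
|WC|² = 100 + 1 = 101
|WD|² = 81 + 16 = 97
|WE|² = 36 + 49 = 85
|WF|² = 4 + 196 = 200
|WG|² = 9 + 144 = 153
|WH|² = 16 + 100 = 116
|WJ|² = 4 + 81 = 85
|WK|² = 25 + 144 = 169
W is equidistant from E and J (both at squared distance 85), and every other site is strictly farther — so W lies on the E–J Voronoi edge.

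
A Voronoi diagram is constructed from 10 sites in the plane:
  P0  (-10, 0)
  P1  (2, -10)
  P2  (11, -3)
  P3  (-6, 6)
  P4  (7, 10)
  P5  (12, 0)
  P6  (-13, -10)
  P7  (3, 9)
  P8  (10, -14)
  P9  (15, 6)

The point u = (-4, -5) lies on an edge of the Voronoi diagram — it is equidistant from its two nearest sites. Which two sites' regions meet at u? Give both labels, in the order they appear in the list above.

Squared distances from u to each site:
|uP0|² = 36 + 25 = 61
|uP1|² = 36 + 25 = 61
|uP2|² = 225 + 4 = 229
|uP3|² = 4 + 121 = 125
|uP4|² = 121 + 225 = 346
|uP5|² = 256 + 25 = 281
|uP6|² = 81 + 25 = 106
|uP7|² = 49 + 196 = 245
|uP8|² = 196 + 81 = 277
|uP9|² = 361 + 121 = 482
u is equidistant from P0 and P1 (both at squared distance 61), and every other site is strictly farther — so u lies on the P0–P1 Voronoi edge.

P0 and P1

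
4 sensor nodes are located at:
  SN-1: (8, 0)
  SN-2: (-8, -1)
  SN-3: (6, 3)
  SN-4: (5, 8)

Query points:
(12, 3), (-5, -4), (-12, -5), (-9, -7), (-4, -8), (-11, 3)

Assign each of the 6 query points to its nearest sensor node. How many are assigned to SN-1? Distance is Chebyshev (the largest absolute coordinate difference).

(12, 3) — d to each: SN-1:4, SN-2:20, SN-3:6, SN-4:7 → nearest is SN-1
(-5, -4) — d to each: SN-1:13, SN-2:3, SN-3:11, SN-4:12 → nearest is SN-2
(-12, -5) — d to each: SN-1:20, SN-2:4, SN-3:18, SN-4:17 → nearest is SN-2
(-9, -7) — d to each: SN-1:17, SN-2:6, SN-3:15, SN-4:15 → nearest is SN-2
(-4, -8) — d to each: SN-1:12, SN-2:7, SN-3:11, SN-4:16 → nearest is SN-2
(-11, 3) — d to each: SN-1:19, SN-2:4, SN-3:17, SN-4:16 → nearest is SN-2
1 of the 6 points has SN-1 as nearest.

1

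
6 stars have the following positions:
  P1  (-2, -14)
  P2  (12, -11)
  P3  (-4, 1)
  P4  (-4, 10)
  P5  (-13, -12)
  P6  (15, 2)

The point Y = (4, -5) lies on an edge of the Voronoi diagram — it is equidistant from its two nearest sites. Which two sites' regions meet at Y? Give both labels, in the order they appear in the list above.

P2 and P3

Squared distances from Y to each site:
|YP1|² = 36 + 81 = 117
|YP2|² = 64 + 36 = 100
|YP3|² = 64 + 36 = 100
|YP4|² = 64 + 225 = 289
|YP5|² = 289 + 49 = 338
|YP6|² = 121 + 49 = 170
Y is equidistant from P2 and P3 (both at squared distance 100), and every other site is strictly farther — so Y lies on the P2–P3 Voronoi edge.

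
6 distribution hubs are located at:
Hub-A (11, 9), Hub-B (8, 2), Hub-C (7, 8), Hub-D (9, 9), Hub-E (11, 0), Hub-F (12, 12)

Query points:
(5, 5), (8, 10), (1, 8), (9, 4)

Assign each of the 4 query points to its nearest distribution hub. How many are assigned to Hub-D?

(5, 5) — d² to each: Hub-A:52, Hub-B:18, Hub-C:13, Hub-D:32, Hub-E:61, Hub-F:98 → nearest is Hub-C
(8, 10) — d² to each: Hub-A:10, Hub-B:64, Hub-C:5, Hub-D:2, Hub-E:109, Hub-F:20 → nearest is Hub-D
(1, 8) — d² to each: Hub-A:101, Hub-B:85, Hub-C:36, Hub-D:65, Hub-E:164, Hub-F:137 → nearest is Hub-C
(9, 4) — d² to each: Hub-A:29, Hub-B:5, Hub-C:20, Hub-D:25, Hub-E:20, Hub-F:73 → nearest is Hub-B
1 of the 4 points has Hub-D as nearest.

1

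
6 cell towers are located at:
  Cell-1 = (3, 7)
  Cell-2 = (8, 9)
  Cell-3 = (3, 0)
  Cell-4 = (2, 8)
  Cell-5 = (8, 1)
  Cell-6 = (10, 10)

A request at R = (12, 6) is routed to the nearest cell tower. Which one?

Cell-6

Squared Euclidean distances:
d²(R, Cell-1) = (12−3)² + (6−7)² = 81 + 1 = 82
d²(R, Cell-2) = (12−8)² + (6−9)² = 16 + 9 = 25
d²(R, Cell-3) = (12−3)² + (6−0)² = 81 + 36 = 117
d²(R, Cell-4) = (12−2)² + (6−8)² = 100 + 4 = 104
d²(R, Cell-5) = (12−8)² + (6−1)² = 16 + 25 = 41
d²(R, Cell-6) = (12−10)² + (6−10)² = 4 + 16 = 20
Minimum is at Cell-6.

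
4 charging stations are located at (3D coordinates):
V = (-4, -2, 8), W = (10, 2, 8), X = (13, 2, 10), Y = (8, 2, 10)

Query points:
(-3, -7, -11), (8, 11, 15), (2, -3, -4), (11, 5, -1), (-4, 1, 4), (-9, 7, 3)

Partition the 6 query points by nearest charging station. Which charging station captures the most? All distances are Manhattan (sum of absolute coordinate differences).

(-3, -7, -11) — d to each: V:25, W:41, X:46, Y:41 → nearest is V
(8, 11, 15) — d to each: V:32, W:18, X:19, Y:14 → nearest is Y
(2, -3, -4) — d to each: V:19, W:25, X:30, Y:25 → nearest is V
(11, 5, -1) — d to each: V:31, W:13, X:16, Y:17 → nearest is W
(-4, 1, 4) — d to each: V:7, W:19, X:24, Y:19 → nearest is V
(-9, 7, 3) — d to each: V:19, W:29, X:34, Y:29 → nearest is V
Tally — V:4, W:1, Y:1. V captures the most (4).

V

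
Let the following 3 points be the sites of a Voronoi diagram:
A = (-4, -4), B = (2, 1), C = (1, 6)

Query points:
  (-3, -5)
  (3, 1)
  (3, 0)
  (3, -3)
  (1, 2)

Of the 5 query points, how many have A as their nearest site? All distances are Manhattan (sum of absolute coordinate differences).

1

(-3, -5) — d to each: A:2, B:11, C:15 → nearest is A
(3, 1) — d to each: A:12, B:1, C:7 → nearest is B
(3, 0) — d to each: A:11, B:2, C:8 → nearest is B
(3, -3) — d to each: A:8, B:5, C:11 → nearest is B
(1, 2) — d to each: A:11, B:2, C:4 → nearest is B
1 of the 5 points has A as nearest.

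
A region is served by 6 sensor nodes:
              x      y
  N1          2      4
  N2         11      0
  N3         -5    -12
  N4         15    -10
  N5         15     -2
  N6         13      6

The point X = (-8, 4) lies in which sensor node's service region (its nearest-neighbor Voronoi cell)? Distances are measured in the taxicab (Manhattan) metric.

N1

d(X,N1) = |-8−2| + |4−4| = 10 + 0 = 10
d(X,N2) = |-8−11| + |4−0| = 19 + 4 = 23
d(X,N3) = |-8−(-5)| + |4−(-12)| = 3 + 16 = 19
d(X,N4) = |-8−15| + |4−(-10)| = 23 + 14 = 37
d(X,N5) = |-8−15| + |4−(-2)| = 23 + 6 = 29
d(X,N6) = |-8−13| + |4−6| = 21 + 2 = 23
The smallest is to N1, so X lies in the Voronoi region of N1.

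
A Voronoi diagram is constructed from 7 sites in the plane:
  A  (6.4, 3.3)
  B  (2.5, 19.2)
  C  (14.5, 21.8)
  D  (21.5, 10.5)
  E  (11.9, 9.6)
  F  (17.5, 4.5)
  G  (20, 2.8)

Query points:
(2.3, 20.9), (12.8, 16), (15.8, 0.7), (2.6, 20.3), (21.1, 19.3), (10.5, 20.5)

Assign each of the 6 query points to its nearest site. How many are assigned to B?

2

(2.3, 20.9) — d² to each: A:326.57, B:2.93, C:149.65, D:476.8, E:219.85, F:500, G:640.9 → nearest is B
(12.8, 16) — d² to each: A:202.25, B:116.33, C:36.53, D:105.94, E:41.77, F:154.34, G:226.08 → nearest is C
(15.8, 0.7) — d² to each: A:95.12, B:519.14, C:446.9, D:128.53, E:94.42, F:17.33, G:22.05 → nearest is F
(2.6, 20.3) — d² to each: A:303.44, B:1.22, C:143.86, D:453.25, E:200.98, F:471.65, G:609.01 → nearest is B
(21.1, 19.3) — d² to each: A:472.09, B:345.97, C:49.81, D:77.6, E:178.73, F:232, G:273.46 → nearest is C
(10.5, 20.5) — d² to each: A:312.65, B:65.69, C:17.69, D:221, E:120.77, F:305, G:403.54 → nearest is C
2 of the 6 points have B as nearest.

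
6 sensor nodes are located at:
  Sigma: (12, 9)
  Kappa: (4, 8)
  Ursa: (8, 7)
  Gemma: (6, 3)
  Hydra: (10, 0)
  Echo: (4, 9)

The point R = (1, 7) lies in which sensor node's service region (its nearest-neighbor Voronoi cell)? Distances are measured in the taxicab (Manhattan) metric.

Kappa

d(R, Sigma) = |1−12| + |7−9| = 11 + 2 = 13
d(R, Kappa) = |1−4| + |7−8| = 3 + 1 = 4
d(R, Ursa) = |1−8| + |7−7| = 7 + 0 = 7
d(R, Gemma) = |1−6| + |7−3| = 5 + 4 = 9
d(R, Hydra) = |1−10| + |7−0| = 9 + 7 = 16
d(R, Echo) = |1−4| + |7−9| = 3 + 2 = 5
Kappa is nearest.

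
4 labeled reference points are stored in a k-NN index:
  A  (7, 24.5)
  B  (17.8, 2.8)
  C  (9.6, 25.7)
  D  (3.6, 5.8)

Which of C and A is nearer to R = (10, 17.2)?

A

Compare squared distances:
|RC|² = (10−9.6)² + (17.2−25.7)² = 0.16 + 72.25 = 72.41
|RA|² = (10−7)² + (17.2−24.5)² = 9 + 53.29 = 62.29
72.41 > 62.29, so A is closer.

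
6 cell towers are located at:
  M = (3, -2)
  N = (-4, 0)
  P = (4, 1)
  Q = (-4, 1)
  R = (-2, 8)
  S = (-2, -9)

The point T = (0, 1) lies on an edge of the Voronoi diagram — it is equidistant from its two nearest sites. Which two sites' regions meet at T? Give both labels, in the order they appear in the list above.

P and Q

Squared distances from T to each site:
|TM|² = (0−3)² + (1−(-2))² = 9 + 9 = 18
|TN|² = (0−(-4))² + (1−0)² = 16 + 1 = 17
|TP|² = (0−4)² + (1−1)² = 16 + 0 = 16
|TQ|² = (0−(-4))² + (1−1)² = 16 + 0 = 16
|TR|² = (0−(-2))² + (1−8)² = 4 + 49 = 53
|TS|² = (0−(-2))² + (1−(-9))² = 4 + 100 = 104
T is equidistant from P and Q (both at squared distance 16), and every other site is strictly farther — so T lies on the P–Q Voronoi edge.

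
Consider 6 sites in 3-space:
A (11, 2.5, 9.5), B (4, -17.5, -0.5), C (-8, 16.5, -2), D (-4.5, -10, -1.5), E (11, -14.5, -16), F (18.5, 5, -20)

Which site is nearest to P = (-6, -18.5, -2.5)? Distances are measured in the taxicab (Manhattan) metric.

d(P,A) = |-6−11| + |-18.5−2.5| + |-2.5−9.5| = 17 + 21 + 12 = 50
d(P,B) = |-6−4| + |-18.5−(-17.5)| + |-2.5−(-0.5)| = 10 + 1 + 2 = 13
d(P,C) = |-6−(-8)| + |-18.5−16.5| + |-2.5−(-2)| = 2 + 35 + 0.5 = 37.5
d(P,D) = |-6−(-4.5)| + |-18.5−(-10)| + |-2.5−(-1.5)| = 1.5 + 8.5 + 1 = 11
d(P,E) = |-6−11| + |-18.5−(-14.5)| + |-2.5−(-16)| = 17 + 4 + 13.5 = 34.5
d(P,F) = |-6−18.5| + |-18.5−5| + |-2.5−(-20)| = 24.5 + 23.5 + 17.5 = 65.5
The smallest is to D, so P lies in the Voronoi region of D.

D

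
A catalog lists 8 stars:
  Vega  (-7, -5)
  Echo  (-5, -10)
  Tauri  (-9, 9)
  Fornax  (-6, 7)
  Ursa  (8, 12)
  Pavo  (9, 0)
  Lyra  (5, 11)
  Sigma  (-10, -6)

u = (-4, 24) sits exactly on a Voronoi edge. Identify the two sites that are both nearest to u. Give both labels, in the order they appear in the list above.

Squared distances from u to each site:
d²(u, Vega) = (-4−(-7))² + (24−(-5))² = 9 + 841 = 850
d²(u, Echo) = (-4−(-5))² + (24−(-10))² = 1 + 1156 = 1157
d²(u, Tauri) = (-4−(-9))² + (24−9)² = 25 + 225 = 250
d²(u, Fornax) = (-4−(-6))² + (24−7)² = 4 + 289 = 293
d²(u, Ursa) = (-4−8)² + (24−12)² = 144 + 144 = 288
d²(u, Pavo) = (-4−9)² + (24−0)² = 169 + 576 = 745
d²(u, Lyra) = (-4−5)² + (24−11)² = 81 + 169 = 250
d²(u, Sigma) = (-4−(-10))² + (24−(-6))² = 36 + 900 = 936
u is equidistant from Tauri and Lyra (both at squared distance 250), and every other site is strictly farther — so u lies on the Tauri–Lyra Voronoi edge.

Tauri and Lyra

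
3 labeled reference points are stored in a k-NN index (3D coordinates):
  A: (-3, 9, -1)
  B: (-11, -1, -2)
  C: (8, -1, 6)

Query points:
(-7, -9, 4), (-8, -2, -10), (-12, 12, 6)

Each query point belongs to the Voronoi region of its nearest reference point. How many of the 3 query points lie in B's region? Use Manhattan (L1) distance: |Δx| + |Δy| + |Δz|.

2

(-7, -9, 4) — d to each: A:27, B:18, C:25 → nearest is B
(-8, -2, -10) — d to each: A:25, B:12, C:33 → nearest is B
(-12, 12, 6) — d to each: A:19, B:22, C:33 → nearest is A
2 of the 3 points have B as nearest.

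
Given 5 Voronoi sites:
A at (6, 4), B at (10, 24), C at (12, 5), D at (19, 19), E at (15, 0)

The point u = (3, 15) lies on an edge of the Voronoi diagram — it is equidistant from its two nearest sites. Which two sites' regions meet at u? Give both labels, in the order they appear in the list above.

A and B

Squared distances from u to each site:
|uA|² = (3−6)² + (15−4)² = 9 + 121 = 130
|uB|² = (3−10)² + (15−24)² = 49 + 81 = 130
|uC|² = (3−12)² + (15−5)² = 81 + 100 = 181
|uD|² = (3−19)² + (15−19)² = 256 + 16 = 272
|uE|² = (3−15)² + (15−0)² = 144 + 225 = 369
u is equidistant from A and B (both at squared distance 130), and every other site is strictly farther — so u lies on the A–B Voronoi edge.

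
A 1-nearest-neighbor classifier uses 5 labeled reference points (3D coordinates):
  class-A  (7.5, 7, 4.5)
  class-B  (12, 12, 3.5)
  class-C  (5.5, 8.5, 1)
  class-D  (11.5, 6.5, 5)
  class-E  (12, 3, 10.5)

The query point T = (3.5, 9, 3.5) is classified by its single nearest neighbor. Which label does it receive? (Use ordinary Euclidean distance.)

Compare squared distances (the ordering matches that of the actual distances):
d²(T, class-A) = (3.5−7.5)² + (9−7)² + (3.5−4.5)² = 16 + 4 + 1 = 21
d²(T, class-B) = (3.5−12)² + (9−12)² + (3.5−3.5)² = 72.25 + 9 + 0 = 81.25
d²(T, class-C) = (3.5−5.5)² + (9−8.5)² + (3.5−1)² = 4 + 0.25 + 6.25 = 10.5
d²(T, class-D) = (3.5−11.5)² + (9−6.5)² + (3.5−5)² = 64 + 6.25 + 2.25 = 72.5
d²(T, class-E) = (3.5−12)² + (9−3)² + (3.5−10.5)² = 72.25 + 36 + 49 = 157.25
The smallest is to class-C, so T lies in the Voronoi region of class-C.

class-C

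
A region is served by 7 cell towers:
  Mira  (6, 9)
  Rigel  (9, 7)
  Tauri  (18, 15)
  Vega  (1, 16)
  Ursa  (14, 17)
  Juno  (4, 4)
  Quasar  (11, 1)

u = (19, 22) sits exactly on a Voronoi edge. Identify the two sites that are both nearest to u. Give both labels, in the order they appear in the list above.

Tauri and Ursa

Squared distances from u to each site:
d²(u, Mira) = (19−6)² + (22−9)² = 169 + 169 = 338
d²(u, Rigel) = (19−9)² + (22−7)² = 100 + 225 = 325
d²(u, Tauri) = (19−18)² + (22−15)² = 1 + 49 = 50
d²(u, Vega) = (19−1)² + (22−16)² = 324 + 36 = 360
d²(u, Ursa) = (19−14)² + (22−17)² = 25 + 25 = 50
d²(u, Juno) = (19−4)² + (22−4)² = 225 + 324 = 549
d²(u, Quasar) = (19−11)² + (22−1)² = 64 + 441 = 505
u is equidistant from Tauri and Ursa (both at squared distance 50), and every other site is strictly farther — so u lies on the Tauri–Ursa Voronoi edge.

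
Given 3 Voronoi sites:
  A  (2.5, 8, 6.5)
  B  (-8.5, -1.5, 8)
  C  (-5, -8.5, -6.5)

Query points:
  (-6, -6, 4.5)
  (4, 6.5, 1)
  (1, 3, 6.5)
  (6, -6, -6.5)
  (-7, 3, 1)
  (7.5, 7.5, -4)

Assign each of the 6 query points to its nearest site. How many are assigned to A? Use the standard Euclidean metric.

(-6, -6, 4.5) — d² to each: A:272.25, B:38.75, C:128.25 → nearest is B
(4, 6.5, 1) — d² to each: A:34.75, B:269.25, C:362.25 → nearest is A
(1, 3, 6.5) — d² to each: A:27.25, B:112.75, C:337.25 → nearest is A
(6, -6, -6.5) — d² to each: A:377.25, B:440.75, C:127.25 → nearest is C
(-7, 3, 1) — d² to each: A:145.5, B:71.5, C:192.5 → nearest is B
(7.5, 7.5, -4) — d² to each: A:135.5, B:481, C:418.5 → nearest is A
3 of the 6 points have A as nearest.

3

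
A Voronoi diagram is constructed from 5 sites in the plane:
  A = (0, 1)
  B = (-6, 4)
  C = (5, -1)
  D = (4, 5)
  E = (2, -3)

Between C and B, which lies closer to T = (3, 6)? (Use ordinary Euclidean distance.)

Compare squared distances:
|TC|² = (3−5)² + (6−(-1))² = 4 + 49 = 53
|TB|² = (3−(-6))² + (6−4)² = 81 + 4 = 85
53 < 85, so C is closer.

C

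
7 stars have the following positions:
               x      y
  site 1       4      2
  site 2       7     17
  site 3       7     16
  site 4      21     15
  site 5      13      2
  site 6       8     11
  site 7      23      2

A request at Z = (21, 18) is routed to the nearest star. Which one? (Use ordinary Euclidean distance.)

site 4

Compare squared distances (the ordering matches that of the actual distances):
d²(Z, site 1) = (21−4)² + (18−2)² = 289 + 256 = 545
d²(Z, site 2) = (21−7)² + (18−17)² = 196 + 1 = 197
d²(Z, site 3) = (21−7)² + (18−16)² = 196 + 4 = 200
d²(Z, site 4) = (21−21)² + (18−15)² = 0 + 9 = 9
d²(Z, site 5) = (21−13)² + (18−2)² = 64 + 256 = 320
d²(Z, site 6) = (21−8)² + (18−11)² = 169 + 49 = 218
d²(Z, site 7) = (21−23)² + (18−2)² = 4 + 256 = 260
Minimum is at site 4.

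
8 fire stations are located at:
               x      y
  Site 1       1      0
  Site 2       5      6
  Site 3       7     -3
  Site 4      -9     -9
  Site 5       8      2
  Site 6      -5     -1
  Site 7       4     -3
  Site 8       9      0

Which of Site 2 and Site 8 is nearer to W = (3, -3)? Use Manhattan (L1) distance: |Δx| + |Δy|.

Site 8

d(W, Site 2) = |3−5| + |-3−6| = 2 + 9 = 11
d(W, Site 8) = |3−9| + |-3−0| = 6 + 3 = 9
11 > 9, so Site 8 is closer.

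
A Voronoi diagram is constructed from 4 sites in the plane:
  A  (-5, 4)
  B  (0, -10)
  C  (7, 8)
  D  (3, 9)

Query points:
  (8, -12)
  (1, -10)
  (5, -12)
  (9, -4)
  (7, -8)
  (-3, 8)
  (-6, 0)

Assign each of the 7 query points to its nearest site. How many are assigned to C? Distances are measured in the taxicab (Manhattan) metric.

1

(8, -12) — d to each: A:29, B:10, C:21, D:26 → nearest is B
(1, -10) — d to each: A:20, B:1, C:24, D:21 → nearest is B
(5, -12) — d to each: A:26, B:7, C:22, D:23 → nearest is B
(9, -4) — d to each: A:22, B:15, C:14, D:19 → nearest is C
(7, -8) — d to each: A:24, B:9, C:16, D:21 → nearest is B
(-3, 8) — d to each: A:6, B:21, C:10, D:7 → nearest is A
(-6, 0) — d to each: A:5, B:16, C:21, D:18 → nearest is A
1 of the 7 points has C as nearest.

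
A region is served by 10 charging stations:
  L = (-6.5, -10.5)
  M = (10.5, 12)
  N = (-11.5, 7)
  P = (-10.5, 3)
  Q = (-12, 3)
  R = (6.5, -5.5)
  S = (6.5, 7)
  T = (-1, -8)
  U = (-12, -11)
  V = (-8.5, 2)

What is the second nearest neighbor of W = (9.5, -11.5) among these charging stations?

T

Squared Euclidean distances:
|WL|² = 256 + 1 = 257
|WM|² = 1 + 552.25 = 553.25
|WN|² = 441 + 342.25 = 783.25
|WP|² = 400 + 210.25 = 610.25
|WQ|² = 462.25 + 210.25 = 672.5
|WR|² = 9 + 36 = 45
|WS|² = 9 + 342.25 = 351.25
|WT|² = 110.25 + 12.25 = 122.5
|WU|² = 462.25 + 0.25 = 462.5
|WV|² = 324 + 182.25 = 506.25
Sorted ascending: R, T, L, … — the second-nearest is T.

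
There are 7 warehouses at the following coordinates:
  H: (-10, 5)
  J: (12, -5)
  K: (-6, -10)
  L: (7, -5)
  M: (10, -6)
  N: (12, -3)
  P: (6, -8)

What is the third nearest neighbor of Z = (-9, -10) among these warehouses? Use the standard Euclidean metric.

P

Since √ is increasing, it suffices to compare squared distances:
|ZH|² = (-9−(-10))² + (-10−5)² = 1 + 225 = 226
|ZJ|² = (-9−12)² + (-10−(-5))² = 441 + 25 = 466
|ZK|² = (-9−(-6))² + (-10−(-10))² = 9 + 0 = 9
|ZL|² = (-9−7)² + (-10−(-5))² = 256 + 25 = 281
|ZM|² = (-9−10)² + (-10−(-6))² = 361 + 16 = 377
|ZN|² = (-9−12)² + (-10−(-3))² = 441 + 49 = 490
|ZP|² = (-9−6)² + (-10−(-8))² = 225 + 4 = 229
Sorted ascending: K, H, P, L, … — the third-nearest is P.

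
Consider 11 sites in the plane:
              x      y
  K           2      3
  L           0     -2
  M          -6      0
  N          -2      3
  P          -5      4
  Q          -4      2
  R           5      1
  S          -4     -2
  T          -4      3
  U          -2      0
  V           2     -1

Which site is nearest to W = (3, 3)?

K

Since √ is increasing, it suffices to compare squared distances:
|WK|² = (3−2)² + (3−3)² = 1 + 0 = 1
|WL|² = (3−0)² + (3−(-2))² = 9 + 25 = 34
|WM|² = (3−(-6))² + (3−0)² = 81 + 9 = 90
|WN|² = (3−(-2))² + (3−3)² = 25 + 0 = 25
|WP|² = (3−(-5))² + (3−4)² = 64 + 1 = 65
|WQ|² = (3−(-4))² + (3−2)² = 49 + 1 = 50
|WR|² = (3−5)² + (3−1)² = 4 + 4 = 8
|WS|² = (3−(-4))² + (3−(-2))² = 49 + 25 = 74
|WT|² = (3−(-4))² + (3−3)² = 49 + 0 = 49
|WU|² = (3−(-2))² + (3−0)² = 25 + 9 = 34
|WV|² = (3−2)² + (3−(-1))² = 1 + 16 = 17
The smallest is to K, so W lies in the Voronoi region of K.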